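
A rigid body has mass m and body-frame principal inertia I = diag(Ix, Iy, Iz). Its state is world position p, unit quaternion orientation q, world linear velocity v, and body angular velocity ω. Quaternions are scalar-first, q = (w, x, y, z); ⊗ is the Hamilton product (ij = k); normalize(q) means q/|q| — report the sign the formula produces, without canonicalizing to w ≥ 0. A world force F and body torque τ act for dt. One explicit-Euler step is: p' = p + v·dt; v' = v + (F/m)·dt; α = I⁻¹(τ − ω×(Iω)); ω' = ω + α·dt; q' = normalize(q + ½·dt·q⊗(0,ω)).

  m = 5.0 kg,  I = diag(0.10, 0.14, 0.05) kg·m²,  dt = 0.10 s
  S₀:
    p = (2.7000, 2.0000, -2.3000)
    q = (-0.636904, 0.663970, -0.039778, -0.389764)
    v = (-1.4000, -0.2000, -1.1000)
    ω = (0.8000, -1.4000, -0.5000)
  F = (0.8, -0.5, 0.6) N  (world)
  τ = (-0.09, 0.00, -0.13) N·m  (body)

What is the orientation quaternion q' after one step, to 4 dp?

q' = (-0.6736, 0.6100, 0.0058, -0.4172)

q⊗(0,ω) = (-0.7817472, -1.0353038, 0.9118394, -0.5792836)
q + ½dt·q⊗(0,ω), renormalized = (-0.6736, 0.6100, 0.0058, -0.4172)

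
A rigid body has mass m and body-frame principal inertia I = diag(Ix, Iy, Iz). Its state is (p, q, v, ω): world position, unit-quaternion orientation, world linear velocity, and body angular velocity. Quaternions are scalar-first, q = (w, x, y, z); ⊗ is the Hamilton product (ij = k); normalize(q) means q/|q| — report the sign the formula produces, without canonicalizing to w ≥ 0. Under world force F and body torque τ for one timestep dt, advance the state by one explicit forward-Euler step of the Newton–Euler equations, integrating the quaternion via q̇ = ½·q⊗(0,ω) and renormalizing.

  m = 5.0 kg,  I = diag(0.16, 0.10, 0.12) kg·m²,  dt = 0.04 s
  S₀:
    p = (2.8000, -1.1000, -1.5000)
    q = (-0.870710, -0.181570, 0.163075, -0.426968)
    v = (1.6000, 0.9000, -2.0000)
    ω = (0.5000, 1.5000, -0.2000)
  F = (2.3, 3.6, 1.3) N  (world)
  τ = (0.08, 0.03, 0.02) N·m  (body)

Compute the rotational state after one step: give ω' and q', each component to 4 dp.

ω' = (0.5215, 1.5136, -0.1783)
q' = (-0.8751, -0.1780, 0.1319, -0.4303)

α = I⁻¹(τ − ω×Iω) = (0.5375, 0.3400, 0.5417)
ω' = ω + α·dt = (0.5215, 1.5136, -0.1783)
q⊗(0,ω) = (-0.2392211, 0.1724820, -1.5558630, -0.1797505)
q' = normalize(q + ½dt·q⊗(0,ω)) = (-0.8751, -0.1780, 0.1319, -0.4303)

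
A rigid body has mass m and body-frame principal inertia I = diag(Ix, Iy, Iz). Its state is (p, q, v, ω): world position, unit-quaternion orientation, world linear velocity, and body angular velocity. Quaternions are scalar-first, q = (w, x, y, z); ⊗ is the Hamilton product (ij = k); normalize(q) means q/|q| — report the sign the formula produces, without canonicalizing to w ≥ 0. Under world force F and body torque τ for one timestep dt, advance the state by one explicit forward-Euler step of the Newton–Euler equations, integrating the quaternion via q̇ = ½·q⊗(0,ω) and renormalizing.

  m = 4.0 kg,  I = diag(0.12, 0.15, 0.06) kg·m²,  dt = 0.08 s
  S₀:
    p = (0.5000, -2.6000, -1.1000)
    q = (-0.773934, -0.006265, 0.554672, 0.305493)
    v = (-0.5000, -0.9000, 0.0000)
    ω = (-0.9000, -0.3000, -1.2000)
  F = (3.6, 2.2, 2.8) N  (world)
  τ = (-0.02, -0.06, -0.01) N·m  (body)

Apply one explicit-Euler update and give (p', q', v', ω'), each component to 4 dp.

p' = (0.4600, -2.6720, -1.1000)
q' = (-0.7514, -0.0014, 0.5516, 0.3620)
v' = (-0.4280, -0.8560, 0.0560)
ω' = (-0.8917, -0.3666, -1.2241)

precession coupling ω×(Iω) = (-0.0324, 0.0648, 0.0081)
α = I⁻¹(τ − ω×Iω) = (0.1033, -0.8320, -0.3017)
new body rate ω' = (-0.8917, -0.3666, -1.2241)
2q̇ = q⊗(0,ω) = (0.5273547, 0.1225821, -0.0502815, 1.4298051)
updated quaternion q' = (-0.7514, -0.0014, 0.5516, 0.3620)
a = (0.9000, 0.5500, 0.7000)
new position p' = (0.4600, -2.6720, -1.1000)
new velocity v' = (-0.4280, -0.8560, 0.0560)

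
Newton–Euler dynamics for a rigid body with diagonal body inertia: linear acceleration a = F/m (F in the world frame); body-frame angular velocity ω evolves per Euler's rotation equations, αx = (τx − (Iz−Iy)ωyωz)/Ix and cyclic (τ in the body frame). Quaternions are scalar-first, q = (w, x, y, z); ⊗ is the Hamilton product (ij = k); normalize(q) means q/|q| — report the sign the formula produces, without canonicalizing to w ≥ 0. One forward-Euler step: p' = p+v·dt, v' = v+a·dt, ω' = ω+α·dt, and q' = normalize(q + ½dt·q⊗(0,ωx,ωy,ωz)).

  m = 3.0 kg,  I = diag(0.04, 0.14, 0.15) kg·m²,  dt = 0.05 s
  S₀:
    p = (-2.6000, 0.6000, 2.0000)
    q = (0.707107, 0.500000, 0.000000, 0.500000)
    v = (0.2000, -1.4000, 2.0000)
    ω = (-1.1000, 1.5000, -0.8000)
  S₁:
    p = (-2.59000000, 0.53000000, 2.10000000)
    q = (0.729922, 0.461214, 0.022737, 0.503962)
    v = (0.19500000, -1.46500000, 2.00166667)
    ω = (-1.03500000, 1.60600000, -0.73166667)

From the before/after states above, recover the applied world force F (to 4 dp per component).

F = (-0.3000, -3.9000, 0.1000)

velocity change Δv = (-0.00500000, -0.06500000, 0.00166667)
applied force F = (-0.3000, -3.9000, 0.1000)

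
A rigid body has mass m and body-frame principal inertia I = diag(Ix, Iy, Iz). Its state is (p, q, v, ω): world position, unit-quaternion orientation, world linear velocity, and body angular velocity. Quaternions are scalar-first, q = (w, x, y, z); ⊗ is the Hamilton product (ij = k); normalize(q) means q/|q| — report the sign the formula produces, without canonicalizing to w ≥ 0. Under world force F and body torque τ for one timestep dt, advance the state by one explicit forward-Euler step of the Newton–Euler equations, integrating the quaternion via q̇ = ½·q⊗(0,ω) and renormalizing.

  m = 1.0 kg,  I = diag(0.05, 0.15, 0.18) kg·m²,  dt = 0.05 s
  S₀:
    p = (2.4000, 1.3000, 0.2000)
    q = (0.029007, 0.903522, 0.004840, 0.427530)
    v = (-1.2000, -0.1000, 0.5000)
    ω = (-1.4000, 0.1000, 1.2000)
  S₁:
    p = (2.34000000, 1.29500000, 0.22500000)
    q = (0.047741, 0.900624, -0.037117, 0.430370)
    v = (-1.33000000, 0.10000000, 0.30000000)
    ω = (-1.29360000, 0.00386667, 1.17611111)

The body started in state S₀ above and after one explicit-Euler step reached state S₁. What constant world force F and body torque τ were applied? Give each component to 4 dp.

Δω = ω₁−ω₀ = (0.10640000, -0.09613333, -0.02388889)
gyro term ω₀×Iω₀ = (0.0036, 0.2184, -0.0140)
τ = I·(Δω/dt) + ω₀×(Iω₀) = (0.1100, -0.0700, -0.1000)
v₁ − v₀ = (-0.13000000, 0.20000000, -0.20000000)
F = m·Δv/dt = (-2.6000, 4.0000, -4.0000)

F = (-2.6000, 4.0000, -4.0000)
τ = (0.1100, -0.0700, -0.1000)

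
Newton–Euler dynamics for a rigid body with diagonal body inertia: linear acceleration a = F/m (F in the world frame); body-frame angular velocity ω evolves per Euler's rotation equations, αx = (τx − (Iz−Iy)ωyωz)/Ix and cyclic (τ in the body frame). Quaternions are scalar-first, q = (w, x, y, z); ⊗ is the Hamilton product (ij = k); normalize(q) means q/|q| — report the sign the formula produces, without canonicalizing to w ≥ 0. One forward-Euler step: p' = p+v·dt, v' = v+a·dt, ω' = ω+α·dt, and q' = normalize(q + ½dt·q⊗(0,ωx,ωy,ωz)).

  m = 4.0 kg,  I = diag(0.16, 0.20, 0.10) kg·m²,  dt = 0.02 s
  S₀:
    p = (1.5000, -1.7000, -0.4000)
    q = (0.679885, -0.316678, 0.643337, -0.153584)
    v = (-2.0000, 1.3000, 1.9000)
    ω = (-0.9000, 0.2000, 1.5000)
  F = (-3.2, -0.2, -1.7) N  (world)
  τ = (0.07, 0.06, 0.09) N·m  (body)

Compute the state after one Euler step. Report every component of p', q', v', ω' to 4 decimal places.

p' = (1.4600, -1.6740, -0.3620)
q' = (0.6779, -0.3128, 0.6507, -0.1382)
v' = (-2.0160, 1.2990, 1.8915)
ω' = (-0.8875, 0.2141, 1.5194)

p + v·dt = (1.4600, -1.6740, -0.3620)
new velocity v' = (-2.0160, 1.2990, 1.8915)
α = I⁻¹(τ − ω×Iω) = (0.6250, 0.7050, 0.9720)
ω + α·dt = (-0.8875, 0.2141, 1.5194)
q⊗(0,ω) = (-0.1833016, 0.3838258, 0.7492196, 1.5354952)
q' = normalize(q + ½dt·q⊗(0,ω)) = (0.6779, -0.3128, 0.6507, -0.1382)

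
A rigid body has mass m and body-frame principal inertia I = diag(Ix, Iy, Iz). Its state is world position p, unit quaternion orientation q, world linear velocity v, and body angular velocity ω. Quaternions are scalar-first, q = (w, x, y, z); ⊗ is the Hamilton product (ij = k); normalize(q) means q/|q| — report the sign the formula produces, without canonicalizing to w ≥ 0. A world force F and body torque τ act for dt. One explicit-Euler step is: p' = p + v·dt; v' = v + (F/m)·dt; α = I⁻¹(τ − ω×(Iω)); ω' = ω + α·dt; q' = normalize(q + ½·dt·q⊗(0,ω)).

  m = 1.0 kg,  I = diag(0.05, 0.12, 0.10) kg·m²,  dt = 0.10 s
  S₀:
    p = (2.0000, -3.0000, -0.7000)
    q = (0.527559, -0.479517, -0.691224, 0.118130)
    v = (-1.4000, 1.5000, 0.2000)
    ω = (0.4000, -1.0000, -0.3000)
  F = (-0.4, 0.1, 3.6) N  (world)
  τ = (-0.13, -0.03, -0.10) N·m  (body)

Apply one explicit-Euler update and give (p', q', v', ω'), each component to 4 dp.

ω×(Iω) gyroscopic = (-0.0060, 0.0060, -0.0280)
(τ − ω×Iω)/I = (-2.4800, -0.3000, -0.7200)
ω' = ω + α·dt = (0.1520, -1.0300, -0.3720)
2q̇ = q⊗(0,ω) = (-0.4639782, 0.5365208, -0.6241621, 0.5977389)
updated quaternion q' = (0.5036, -0.4520, -0.7213, 0.1478)
p' = p + v·dt = (1.8600, -2.8500, -0.6800)
new velocity v' = (-1.4400, 1.5100, 0.5600)

p' = (1.8600, -2.8500, -0.6800)
q' = (0.5036, -0.4520, -0.7213, 0.1478)
v' = (-1.4400, 1.5100, 0.5600)
ω' = (0.1520, -1.0300, -0.3720)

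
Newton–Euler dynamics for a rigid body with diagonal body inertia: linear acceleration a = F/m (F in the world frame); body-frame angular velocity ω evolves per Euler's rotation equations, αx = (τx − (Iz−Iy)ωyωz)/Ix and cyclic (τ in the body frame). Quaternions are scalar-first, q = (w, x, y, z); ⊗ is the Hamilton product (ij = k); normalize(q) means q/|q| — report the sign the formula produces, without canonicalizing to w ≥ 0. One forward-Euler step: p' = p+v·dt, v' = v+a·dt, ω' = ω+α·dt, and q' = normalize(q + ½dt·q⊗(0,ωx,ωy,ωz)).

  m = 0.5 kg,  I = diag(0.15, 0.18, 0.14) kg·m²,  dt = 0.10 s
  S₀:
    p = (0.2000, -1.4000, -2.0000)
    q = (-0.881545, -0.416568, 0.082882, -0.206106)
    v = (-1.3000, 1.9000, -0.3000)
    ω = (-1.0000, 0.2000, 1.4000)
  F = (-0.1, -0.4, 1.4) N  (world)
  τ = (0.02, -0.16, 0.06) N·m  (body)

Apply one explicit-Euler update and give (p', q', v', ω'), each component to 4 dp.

linear accel F/m = (-0.2000, -0.8000, 2.8000)
p' = p + v·dt = (0.0700, -1.2100, -2.0300)
v' = v + a·dt = (-1.3200, 1.8200, -0.0200)
α = I⁻¹(τ − ω×Iω) = (0.2080, -0.8111, 0.4714)
new body rate ω' = (-0.9792, 0.1189, 1.4471)
q⊗(0,ω) = (-0.1445960, 1.0388010, 0.6129922, -1.2345946)
updated quaternion q' = (-0.8855, -0.3633, 0.1131, -0.2668)

p' = (0.0700, -1.2100, -2.0300)
q' = (-0.8855, -0.3633, 0.1131, -0.2668)
v' = (-1.3200, 1.8200, -0.0200)
ω' = (-0.9792, 0.1189, 1.4471)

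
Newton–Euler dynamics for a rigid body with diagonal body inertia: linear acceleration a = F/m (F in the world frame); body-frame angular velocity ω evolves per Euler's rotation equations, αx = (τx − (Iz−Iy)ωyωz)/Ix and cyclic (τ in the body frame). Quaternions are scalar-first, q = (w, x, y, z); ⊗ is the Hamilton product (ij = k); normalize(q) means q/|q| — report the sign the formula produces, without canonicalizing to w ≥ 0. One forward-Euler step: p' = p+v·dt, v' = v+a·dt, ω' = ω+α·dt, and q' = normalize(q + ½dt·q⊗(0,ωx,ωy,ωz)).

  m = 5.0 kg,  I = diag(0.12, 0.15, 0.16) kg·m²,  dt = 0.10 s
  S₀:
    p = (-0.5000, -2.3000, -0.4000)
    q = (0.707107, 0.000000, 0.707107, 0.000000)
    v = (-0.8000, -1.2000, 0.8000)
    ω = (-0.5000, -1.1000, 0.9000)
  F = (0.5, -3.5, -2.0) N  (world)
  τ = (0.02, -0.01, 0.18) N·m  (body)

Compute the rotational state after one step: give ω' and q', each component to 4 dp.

ω' = (-0.4751, -1.1187, 1.0022)
q' = (0.7439, 0.0141, 0.6663, 0.0494)

angular accel α = (0.2492, -0.1867, 1.0219)
ω + α·dt = (-0.4751, -1.1187, 1.0022)
q⊗(0,ω) = (0.7778177, 0.2828428, -0.7778177, 0.9899498)
q' = normalize(q + ½dt·q⊗(0,ω)) = (0.7439, 0.0141, 0.6663, 0.0494)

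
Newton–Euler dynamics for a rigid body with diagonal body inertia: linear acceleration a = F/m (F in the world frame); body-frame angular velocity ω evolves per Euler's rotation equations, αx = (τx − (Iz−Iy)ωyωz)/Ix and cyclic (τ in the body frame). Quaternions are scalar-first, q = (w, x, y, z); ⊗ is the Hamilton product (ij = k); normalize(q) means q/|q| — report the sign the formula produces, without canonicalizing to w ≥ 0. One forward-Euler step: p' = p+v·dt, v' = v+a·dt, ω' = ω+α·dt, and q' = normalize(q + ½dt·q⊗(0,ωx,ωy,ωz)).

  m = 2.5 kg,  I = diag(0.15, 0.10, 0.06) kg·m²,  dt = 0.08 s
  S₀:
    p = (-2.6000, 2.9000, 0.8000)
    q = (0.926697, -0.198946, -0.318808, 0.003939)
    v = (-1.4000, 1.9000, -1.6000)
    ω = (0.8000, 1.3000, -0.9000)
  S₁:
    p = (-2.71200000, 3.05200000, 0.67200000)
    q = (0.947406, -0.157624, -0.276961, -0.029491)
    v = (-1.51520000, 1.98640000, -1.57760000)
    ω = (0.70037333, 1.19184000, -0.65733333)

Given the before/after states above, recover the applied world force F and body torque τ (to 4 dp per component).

F = (-3.6000, 2.7000, 0.7000)
τ = (-0.1400, -0.2000, 0.1300)

ω₁ − ω₀ = (-0.09962667, -0.10816000, 0.24266667)
gyro term ω₀×Iω₀ = (0.0468, -0.0648, -0.0520)
applied torque τ = (-0.1400, -0.2000, 0.1300)
v₁ − v₀ = (-0.11520000, 0.08640000, 0.02240000)
applied force F = (-3.6000, 2.7000, 0.7000)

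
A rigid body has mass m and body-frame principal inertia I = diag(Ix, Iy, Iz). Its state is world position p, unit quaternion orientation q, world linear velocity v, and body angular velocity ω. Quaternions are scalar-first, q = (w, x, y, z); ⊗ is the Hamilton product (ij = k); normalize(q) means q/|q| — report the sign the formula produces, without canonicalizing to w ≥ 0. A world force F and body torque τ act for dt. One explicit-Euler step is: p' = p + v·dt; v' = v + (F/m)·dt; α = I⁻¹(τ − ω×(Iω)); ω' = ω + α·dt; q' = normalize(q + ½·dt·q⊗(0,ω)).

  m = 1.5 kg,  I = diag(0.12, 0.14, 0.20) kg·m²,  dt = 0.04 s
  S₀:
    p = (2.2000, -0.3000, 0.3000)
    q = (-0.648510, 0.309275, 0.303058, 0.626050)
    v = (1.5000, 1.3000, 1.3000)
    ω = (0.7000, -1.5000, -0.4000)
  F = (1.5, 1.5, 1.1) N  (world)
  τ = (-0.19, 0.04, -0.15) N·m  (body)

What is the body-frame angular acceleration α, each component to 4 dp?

α = (-1.8833, 0.1257, -0.6450)

precession coupling ω×(Iω) = (0.0360, 0.0224, -0.0210)
α = I⁻¹(τ − ω×Iω) = (-1.8833, 0.1257, -0.6450)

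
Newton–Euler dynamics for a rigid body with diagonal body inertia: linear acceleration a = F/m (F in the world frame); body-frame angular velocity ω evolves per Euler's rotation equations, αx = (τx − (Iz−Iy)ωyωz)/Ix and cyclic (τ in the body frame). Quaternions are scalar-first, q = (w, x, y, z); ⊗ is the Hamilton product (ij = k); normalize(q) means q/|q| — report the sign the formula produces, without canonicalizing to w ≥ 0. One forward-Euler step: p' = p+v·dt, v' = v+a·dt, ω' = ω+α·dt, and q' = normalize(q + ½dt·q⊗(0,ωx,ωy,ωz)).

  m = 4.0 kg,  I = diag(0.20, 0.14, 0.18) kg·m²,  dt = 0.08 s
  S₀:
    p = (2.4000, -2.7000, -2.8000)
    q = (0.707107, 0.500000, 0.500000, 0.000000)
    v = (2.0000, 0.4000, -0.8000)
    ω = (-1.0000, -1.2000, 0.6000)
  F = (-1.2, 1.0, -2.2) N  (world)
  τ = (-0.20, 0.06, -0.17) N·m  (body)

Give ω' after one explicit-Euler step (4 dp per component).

ω' = (-1.0685, -1.1589, 0.5564)

ω×(Iω) gyroscopic = (-0.0288, -0.0120, -0.0720)
(τ − ω×Iω)/I = (-0.8560, 0.5143, -0.5444)
new body rate ω' = (-1.0685, -1.1589, 0.5564)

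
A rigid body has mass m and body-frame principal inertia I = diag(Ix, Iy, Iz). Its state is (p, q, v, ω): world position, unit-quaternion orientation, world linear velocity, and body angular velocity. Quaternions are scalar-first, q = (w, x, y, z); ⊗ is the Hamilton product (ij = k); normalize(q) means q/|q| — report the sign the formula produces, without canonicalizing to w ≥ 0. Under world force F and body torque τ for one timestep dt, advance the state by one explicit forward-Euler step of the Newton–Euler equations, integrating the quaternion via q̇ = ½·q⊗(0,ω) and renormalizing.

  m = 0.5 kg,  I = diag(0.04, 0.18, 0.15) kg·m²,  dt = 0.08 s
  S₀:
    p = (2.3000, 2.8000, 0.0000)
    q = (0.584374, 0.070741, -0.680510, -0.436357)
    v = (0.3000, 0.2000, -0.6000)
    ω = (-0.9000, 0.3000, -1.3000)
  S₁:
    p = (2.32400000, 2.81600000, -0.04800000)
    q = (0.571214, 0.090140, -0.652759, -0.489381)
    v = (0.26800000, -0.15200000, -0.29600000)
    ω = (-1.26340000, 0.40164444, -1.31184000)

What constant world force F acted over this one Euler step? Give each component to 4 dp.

F = (-0.2000, -2.2000, 1.9000)

Δv = v₁−v₀ = (-0.03200000, -0.35200000, 0.30400000)
applied force F = (-0.2000, -2.2000, 1.9000)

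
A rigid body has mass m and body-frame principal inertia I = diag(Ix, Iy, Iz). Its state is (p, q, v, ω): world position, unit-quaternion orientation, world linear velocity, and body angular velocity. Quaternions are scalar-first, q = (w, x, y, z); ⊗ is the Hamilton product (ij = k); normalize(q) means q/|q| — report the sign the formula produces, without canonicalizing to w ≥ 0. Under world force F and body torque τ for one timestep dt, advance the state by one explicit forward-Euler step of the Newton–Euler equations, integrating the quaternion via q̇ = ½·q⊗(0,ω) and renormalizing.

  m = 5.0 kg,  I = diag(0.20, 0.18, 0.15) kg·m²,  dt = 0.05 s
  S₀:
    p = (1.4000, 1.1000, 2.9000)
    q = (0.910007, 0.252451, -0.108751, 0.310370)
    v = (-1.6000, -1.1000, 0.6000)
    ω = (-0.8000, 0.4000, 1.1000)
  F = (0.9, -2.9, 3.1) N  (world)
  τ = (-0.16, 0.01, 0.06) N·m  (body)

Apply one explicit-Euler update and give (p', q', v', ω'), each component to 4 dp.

p' = (1.3200, 1.0450, 2.9300)
q' = (0.9070, 0.2280, -0.1127, 0.3355)
v' = (-1.5910, -1.1290, 0.6310)
ω' = (-0.8367, 0.4150, 1.1179)

(τ − ω×Iω)/I = (-0.7340, 0.3000, 0.3573)
ω + α·dt = (-0.8367, 0.4150, 1.1179)
Hamilton product q⊗(0,ω) = (-0.0959458, -0.9717797, -0.1619893, 1.0149873)
updated quaternion q' = (0.9070, 0.2280, -0.1127, 0.3355)
p + v·dt = (1.3200, 1.0450, 2.9300)
new velocity v' = (-1.5910, -1.1290, 0.6310)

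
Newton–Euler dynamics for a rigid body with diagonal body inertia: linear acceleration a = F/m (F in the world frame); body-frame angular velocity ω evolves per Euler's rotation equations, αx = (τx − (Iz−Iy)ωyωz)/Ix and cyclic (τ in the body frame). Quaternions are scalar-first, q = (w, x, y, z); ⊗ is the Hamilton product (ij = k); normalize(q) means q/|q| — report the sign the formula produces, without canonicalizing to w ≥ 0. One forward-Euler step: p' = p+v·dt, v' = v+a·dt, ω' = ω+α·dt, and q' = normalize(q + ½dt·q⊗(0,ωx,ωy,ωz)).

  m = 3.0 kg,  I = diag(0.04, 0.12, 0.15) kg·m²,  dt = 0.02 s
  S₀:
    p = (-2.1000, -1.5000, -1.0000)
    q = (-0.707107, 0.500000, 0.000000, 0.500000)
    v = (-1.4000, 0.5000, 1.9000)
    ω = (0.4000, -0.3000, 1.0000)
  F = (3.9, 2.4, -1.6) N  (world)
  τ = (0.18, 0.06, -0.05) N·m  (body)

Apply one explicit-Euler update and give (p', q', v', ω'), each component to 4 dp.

new position p' = (-2.1280, -1.4900, -0.9620)
v' = v + a·dt = (-1.3740, 0.5160, 1.8893)
angular accel α = (4.7250, 0.8667, -0.2693)
new body rate ω' = (0.4945, -0.2827, 0.9946)
q⊗(0,ω) = (-0.7000000, -0.1328428, -0.0878679, -0.8571070)
updated quaternion q' = (-0.7141, 0.4986, -0.0009, 0.4914)

p' = (-2.1280, -1.4900, -0.9620)
q' = (-0.7141, 0.4986, -0.0009, 0.4914)
v' = (-1.3740, 0.5160, 1.8893)
ω' = (0.4945, -0.2827, 0.9946)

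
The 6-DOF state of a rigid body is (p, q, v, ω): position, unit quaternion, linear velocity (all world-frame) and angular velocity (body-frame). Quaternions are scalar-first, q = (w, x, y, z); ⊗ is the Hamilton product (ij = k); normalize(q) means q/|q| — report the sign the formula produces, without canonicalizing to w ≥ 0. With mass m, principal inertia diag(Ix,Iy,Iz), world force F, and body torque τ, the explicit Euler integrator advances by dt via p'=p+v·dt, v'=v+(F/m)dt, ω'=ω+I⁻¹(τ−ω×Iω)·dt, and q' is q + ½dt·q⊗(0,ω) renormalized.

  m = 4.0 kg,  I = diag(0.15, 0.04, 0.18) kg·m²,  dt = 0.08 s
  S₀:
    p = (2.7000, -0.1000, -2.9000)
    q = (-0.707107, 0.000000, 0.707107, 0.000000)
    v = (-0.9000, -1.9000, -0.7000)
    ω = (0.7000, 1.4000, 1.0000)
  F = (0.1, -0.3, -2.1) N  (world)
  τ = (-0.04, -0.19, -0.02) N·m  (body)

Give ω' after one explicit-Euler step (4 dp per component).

precession coupling ω×(Iω) = (0.1960, -0.0210, -0.1078)
α = I⁻¹(τ − ω×Iω) = (-1.5733, -4.2250, 0.4878)
ω' = ω + α·dt = (0.5741, 1.0620, 1.0390)

ω' = (0.5741, 1.0620, 1.0390)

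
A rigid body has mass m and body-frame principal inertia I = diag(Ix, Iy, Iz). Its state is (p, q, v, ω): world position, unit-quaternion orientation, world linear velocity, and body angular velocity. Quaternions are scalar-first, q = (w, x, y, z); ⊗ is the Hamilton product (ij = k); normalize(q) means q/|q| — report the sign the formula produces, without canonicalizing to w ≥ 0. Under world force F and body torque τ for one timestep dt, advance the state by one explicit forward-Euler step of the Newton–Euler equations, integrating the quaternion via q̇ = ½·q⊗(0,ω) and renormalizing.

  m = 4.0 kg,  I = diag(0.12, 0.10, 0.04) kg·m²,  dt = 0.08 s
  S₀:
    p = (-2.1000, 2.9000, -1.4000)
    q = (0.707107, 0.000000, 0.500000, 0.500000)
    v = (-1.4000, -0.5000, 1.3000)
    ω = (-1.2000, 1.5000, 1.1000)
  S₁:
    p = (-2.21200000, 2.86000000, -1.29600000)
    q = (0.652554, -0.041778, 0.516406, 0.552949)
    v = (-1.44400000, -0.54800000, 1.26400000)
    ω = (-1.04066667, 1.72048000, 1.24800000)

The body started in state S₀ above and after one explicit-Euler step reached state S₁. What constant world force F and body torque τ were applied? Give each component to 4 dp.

rate change Δω = (0.15933333, 0.22048000, 0.14800000)
gyro term ω₀×Iω₀ = (-0.0990, -0.1056, 0.0360)
τ = I·(Δω/dt) + ω₀×(Iω₀) = (0.1400, 0.1700, 0.1100)
velocity change Δv = (-0.04400000, -0.04800000, -0.03600000)
F = m·Δv/dt = (-2.2000, -2.4000, -1.8000)

F = (-2.2000, -2.4000, -1.8000)
τ = (0.1400, 0.1700, 0.1100)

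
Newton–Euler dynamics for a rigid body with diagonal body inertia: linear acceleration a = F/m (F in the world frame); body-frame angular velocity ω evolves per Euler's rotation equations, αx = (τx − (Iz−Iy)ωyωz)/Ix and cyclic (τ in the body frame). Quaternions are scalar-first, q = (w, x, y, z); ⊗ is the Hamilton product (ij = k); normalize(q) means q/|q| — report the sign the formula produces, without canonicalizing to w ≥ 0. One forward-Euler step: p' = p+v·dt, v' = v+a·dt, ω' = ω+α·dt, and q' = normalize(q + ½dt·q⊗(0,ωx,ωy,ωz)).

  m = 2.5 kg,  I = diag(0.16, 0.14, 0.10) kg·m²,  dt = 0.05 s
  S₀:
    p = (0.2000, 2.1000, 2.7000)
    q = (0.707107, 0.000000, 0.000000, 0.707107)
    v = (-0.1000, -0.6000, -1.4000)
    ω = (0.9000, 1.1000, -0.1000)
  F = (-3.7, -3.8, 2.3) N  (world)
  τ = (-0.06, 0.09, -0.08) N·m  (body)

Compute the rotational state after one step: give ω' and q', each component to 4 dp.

ω' = (0.8799, 1.1341, -0.1301)
q' = (0.7084, -0.0035, 0.0353, 0.7049)

(τ − ω×Iω)/I = (-0.4025, 0.6814, -0.6020)
ω' = ω + α·dt = (0.8799, 1.1341, -0.1301)
2q̇ = q⊗(0,ω) = (0.0707107, -0.1414214, 1.4142140, -0.0707107)
q' = normalize(q + ½dt·q⊗(0,ω)) = (0.7084, -0.0035, 0.0353, 0.7049)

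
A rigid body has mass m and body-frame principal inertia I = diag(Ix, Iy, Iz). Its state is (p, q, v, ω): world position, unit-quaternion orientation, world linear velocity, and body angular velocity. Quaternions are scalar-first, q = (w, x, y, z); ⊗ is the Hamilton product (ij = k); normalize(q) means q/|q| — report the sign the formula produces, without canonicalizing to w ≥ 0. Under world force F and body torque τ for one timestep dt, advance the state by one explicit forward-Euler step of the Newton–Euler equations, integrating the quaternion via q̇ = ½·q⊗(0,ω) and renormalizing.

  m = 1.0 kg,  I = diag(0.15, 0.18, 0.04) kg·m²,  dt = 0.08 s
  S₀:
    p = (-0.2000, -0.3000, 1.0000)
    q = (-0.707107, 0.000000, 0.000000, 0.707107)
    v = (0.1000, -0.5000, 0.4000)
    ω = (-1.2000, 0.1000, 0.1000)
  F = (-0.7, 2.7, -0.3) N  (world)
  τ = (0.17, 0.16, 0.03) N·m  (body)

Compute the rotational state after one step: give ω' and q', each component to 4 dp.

precession coupling ω×(Iω) = (-0.0014, -0.0132, -0.0036)
angular accel α = (1.1427, 0.9622, 0.8400)
new body rate ω' = (-1.1086, 0.1770, 0.1672)
q⊗(0,ω) = (-0.0707107, 0.7778177, -0.9192391, -0.0707107)
updated quaternion q' = (-0.7091, 0.0311, -0.0367, 0.7035)

ω' = (-1.1086, 0.1770, 0.1672)
q' = (-0.7091, 0.0311, -0.0367, 0.7035)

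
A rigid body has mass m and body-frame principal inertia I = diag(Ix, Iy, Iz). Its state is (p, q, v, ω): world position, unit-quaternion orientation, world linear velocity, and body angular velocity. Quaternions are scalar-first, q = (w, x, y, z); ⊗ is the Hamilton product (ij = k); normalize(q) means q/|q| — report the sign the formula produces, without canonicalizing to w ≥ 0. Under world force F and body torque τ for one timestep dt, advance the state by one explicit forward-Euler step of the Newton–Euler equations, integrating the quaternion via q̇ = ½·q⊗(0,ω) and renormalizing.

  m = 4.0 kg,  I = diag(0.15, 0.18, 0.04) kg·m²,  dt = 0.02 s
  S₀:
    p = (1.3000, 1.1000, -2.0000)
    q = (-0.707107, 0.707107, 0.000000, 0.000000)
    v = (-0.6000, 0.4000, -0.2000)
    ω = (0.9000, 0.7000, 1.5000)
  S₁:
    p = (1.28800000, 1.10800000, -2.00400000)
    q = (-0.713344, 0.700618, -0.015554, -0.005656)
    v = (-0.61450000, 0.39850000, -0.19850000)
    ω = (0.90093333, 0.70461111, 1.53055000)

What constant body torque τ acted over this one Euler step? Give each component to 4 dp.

rate change Δω = (0.00093333, 0.00461111, 0.03055000)
ω₀×(Iω₀) = (-0.1470, 0.1485, 0.0189)
applied torque τ = (-0.1400, 0.1900, 0.0800)

τ = (-0.1400, 0.1900, 0.0800)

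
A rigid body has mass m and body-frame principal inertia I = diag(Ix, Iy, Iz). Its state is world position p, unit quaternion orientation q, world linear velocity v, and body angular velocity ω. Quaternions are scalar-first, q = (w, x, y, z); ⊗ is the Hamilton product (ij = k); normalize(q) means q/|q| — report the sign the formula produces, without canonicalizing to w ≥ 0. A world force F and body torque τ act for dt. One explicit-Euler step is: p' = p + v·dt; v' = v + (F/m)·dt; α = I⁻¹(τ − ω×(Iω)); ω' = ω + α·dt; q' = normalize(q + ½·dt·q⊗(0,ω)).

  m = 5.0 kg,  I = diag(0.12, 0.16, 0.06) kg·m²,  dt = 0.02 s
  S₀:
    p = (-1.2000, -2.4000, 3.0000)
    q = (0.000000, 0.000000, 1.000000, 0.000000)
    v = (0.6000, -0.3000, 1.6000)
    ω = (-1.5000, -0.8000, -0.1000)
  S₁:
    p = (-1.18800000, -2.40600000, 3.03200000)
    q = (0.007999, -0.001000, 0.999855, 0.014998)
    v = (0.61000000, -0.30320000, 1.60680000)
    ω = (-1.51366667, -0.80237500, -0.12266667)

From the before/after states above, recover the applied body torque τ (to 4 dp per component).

τ = (-0.0900, -0.0100, -0.0200)

ω₁ − ω₀ = (-0.01366667, -0.00237500, -0.02266667)
applied torque τ = (-0.0900, -0.0100, -0.0200)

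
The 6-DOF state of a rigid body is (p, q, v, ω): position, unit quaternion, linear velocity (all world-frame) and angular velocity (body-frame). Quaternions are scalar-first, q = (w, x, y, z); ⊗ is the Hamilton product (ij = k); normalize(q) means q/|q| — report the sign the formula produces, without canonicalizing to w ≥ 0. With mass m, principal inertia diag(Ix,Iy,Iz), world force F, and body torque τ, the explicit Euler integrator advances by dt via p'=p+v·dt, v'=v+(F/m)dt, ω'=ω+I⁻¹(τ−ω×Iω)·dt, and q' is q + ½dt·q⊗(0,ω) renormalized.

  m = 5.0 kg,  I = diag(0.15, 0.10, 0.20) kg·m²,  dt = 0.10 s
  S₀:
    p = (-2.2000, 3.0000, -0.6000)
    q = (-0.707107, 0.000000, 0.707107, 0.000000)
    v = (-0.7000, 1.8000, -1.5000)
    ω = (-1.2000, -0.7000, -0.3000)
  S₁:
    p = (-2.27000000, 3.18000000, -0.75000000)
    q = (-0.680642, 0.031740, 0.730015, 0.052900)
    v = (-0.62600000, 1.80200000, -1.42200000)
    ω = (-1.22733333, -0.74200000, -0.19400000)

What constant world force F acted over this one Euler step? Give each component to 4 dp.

F = (3.7000, 0.1000, 3.9000)

v₁ − v₀ = (0.07400000, 0.00200000, 0.07800000)
m·(v₁−v₀)/dt = (3.7000, 0.1000, 3.9000)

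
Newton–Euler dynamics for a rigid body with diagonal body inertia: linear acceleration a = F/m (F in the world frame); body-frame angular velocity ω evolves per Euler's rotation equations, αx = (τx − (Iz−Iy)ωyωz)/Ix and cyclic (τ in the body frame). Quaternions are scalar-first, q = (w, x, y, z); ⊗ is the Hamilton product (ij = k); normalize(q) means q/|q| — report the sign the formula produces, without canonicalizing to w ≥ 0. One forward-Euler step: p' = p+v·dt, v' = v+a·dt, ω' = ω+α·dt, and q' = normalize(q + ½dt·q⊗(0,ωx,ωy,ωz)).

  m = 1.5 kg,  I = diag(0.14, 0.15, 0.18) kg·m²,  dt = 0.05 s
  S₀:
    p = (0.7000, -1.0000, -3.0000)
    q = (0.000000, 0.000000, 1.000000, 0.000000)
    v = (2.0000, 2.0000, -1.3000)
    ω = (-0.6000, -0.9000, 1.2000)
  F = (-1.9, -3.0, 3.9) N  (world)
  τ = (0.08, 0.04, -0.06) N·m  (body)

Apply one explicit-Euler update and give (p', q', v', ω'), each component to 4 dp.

p' = (0.8000, -0.9000, -3.0650)
q' = (0.0225, 0.0300, 0.9992, 0.0150)
v' = (1.9367, 1.9000, -1.1700)
ω' = (-0.5599, -0.8963, 1.1818)

α = I⁻¹(τ − ω×Iω) = (0.8029, 0.0747, -0.3633)
ω' = ω + α·dt = (-0.5599, -0.8963, 1.1818)
Hamilton product q⊗(0,ω) = (0.9000000, 1.2000000, 0.0000000, 0.6000000)
q' = normalize(q + ½dt·q⊗(0,ω)) = (0.0225, 0.0300, 0.9992, 0.0150)
p' = p + v·dt = (0.8000, -0.9000, -3.0650)
new velocity v' = (1.9367, 1.9000, -1.1700)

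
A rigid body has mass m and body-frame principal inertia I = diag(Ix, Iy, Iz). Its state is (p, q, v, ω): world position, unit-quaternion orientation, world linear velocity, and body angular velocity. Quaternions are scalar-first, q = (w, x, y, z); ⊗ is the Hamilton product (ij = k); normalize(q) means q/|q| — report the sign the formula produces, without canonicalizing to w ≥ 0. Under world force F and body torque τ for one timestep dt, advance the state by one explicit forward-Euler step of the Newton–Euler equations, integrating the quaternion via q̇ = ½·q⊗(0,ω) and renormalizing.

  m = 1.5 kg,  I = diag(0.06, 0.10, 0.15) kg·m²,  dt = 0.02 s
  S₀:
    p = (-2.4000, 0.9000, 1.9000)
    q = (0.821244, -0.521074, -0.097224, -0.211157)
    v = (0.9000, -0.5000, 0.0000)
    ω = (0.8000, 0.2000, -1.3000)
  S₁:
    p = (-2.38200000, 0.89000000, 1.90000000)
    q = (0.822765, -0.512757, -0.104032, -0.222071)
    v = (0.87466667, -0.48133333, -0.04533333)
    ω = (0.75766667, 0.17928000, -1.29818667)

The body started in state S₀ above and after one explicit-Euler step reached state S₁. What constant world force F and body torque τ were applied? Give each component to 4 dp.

rate change Δω = (-0.04233333, -0.02072000, 0.00181333)
precession coupling = (-0.0130, 0.0936, 0.0064)
applied torque τ = (-0.1400, -0.0100, 0.0200)
v₁ − v₀ = (-0.02533333, 0.01866667, -0.04533333)
applied force F = (-1.9000, 1.4000, -3.4000)

F = (-1.9000, 1.4000, -3.4000)
τ = (-0.1400, -0.0100, 0.0200)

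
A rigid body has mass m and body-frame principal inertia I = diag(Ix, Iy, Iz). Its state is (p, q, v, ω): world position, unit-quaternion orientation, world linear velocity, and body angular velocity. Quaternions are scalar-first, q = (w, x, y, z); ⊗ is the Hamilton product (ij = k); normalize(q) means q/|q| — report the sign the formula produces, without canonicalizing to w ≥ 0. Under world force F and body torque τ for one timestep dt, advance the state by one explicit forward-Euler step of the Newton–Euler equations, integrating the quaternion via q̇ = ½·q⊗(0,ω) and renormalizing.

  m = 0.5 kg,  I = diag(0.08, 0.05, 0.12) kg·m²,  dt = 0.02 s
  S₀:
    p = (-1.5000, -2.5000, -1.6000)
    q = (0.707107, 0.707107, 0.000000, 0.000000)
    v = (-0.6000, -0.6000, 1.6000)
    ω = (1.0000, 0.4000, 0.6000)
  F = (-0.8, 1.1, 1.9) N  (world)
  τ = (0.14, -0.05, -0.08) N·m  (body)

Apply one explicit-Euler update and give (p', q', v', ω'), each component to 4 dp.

(τ − ω×Iω)/I = (1.5400, -0.5200, -0.5667)
ω' = ω + α·dt = (1.0308, 0.3896, 0.5887)
q⊗(0,ω) = (-0.7071070, 0.7071070, -0.1414214, 0.7071070)
updated quaternion q' = (0.7000, 0.7141, -0.0014, 0.0071)
a = (-1.6000, 2.2000, 3.8000)
p' = p + v·dt = (-1.5120, -2.5120, -1.5680)
v + (F/m)dt = (-0.6320, -0.5560, 1.6760)

p' = (-1.5120, -2.5120, -1.5680)
q' = (0.7000, 0.7141, -0.0014, 0.0071)
v' = (-0.6320, -0.5560, 1.6760)
ω' = (1.0308, 0.3896, 0.5887)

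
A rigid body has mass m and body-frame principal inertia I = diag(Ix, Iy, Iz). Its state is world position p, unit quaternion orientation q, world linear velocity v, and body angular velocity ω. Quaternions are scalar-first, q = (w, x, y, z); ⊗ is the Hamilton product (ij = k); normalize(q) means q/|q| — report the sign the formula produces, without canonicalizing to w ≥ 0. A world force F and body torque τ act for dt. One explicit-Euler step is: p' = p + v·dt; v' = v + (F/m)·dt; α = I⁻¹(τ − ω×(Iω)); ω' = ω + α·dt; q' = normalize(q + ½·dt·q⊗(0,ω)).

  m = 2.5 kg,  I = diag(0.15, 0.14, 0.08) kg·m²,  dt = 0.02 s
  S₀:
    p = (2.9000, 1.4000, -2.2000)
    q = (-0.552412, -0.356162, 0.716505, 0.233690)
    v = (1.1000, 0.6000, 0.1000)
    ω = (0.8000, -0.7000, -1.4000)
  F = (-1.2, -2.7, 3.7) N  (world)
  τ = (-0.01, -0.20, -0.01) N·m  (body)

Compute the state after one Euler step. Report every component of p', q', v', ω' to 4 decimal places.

p' = (2.9220, 1.4120, -2.1980)
q' = (-0.5412, -0.3689, 0.7171, 0.2381)
v' = (1.0904, 0.5784, 0.1296)
ω' = (0.8065, -0.7174, -1.4039)

new position p' = (2.9220, 1.4120, -2.1980)
v + (F/m)dt = (1.0904, 0.5784, 0.1296)
α = I⁻¹(τ − ω×Iω) = (0.3253, -0.8686, -0.1950)
new body rate ω' = (0.8065, -0.7174, -1.4039)
q⊗(0,ω) = (1.1136491, -1.2814536, 0.0750136, 0.4494862)
updated quaternion q' = (-0.5412, -0.3689, 0.7171, 0.2381)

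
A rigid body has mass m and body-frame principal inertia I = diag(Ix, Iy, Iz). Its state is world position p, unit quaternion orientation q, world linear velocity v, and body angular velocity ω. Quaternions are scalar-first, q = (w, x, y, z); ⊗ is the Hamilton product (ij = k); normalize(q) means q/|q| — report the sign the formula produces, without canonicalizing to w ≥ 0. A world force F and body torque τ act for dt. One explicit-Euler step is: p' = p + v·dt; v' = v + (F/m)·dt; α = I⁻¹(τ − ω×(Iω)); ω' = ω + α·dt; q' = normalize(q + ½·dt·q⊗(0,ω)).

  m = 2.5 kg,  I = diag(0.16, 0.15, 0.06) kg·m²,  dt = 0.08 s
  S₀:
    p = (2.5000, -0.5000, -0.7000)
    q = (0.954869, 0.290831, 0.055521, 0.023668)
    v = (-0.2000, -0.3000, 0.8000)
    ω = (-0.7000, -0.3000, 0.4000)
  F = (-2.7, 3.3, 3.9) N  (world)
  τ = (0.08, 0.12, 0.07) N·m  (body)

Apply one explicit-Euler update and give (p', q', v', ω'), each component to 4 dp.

p' = (2.4840, -0.5240, -0.6360)
q' = (0.9627, 0.2651, 0.0387, 0.0370)
v' = (-0.2864, -0.1944, 0.9248)
ω' = (-0.6654, -0.2211, 0.4961)

α = I⁻¹(τ − ω×Iω) = (0.4325, 0.9867, 1.2017)
ω' = ω + α·dt = (-0.6654, -0.2211, 0.4961)
q⊗(0,ω) = (0.2107708, -0.6390995, -0.4193607, 0.3335630)
updated quaternion q' = (0.9627, 0.2651, 0.0387, 0.0370)
linear accel F/m = (-1.0800, 1.3200, 1.5600)
new position p' = (2.4840, -0.5240, -0.6360)
v + (F/m)dt = (-0.2864, -0.1944, 0.9248)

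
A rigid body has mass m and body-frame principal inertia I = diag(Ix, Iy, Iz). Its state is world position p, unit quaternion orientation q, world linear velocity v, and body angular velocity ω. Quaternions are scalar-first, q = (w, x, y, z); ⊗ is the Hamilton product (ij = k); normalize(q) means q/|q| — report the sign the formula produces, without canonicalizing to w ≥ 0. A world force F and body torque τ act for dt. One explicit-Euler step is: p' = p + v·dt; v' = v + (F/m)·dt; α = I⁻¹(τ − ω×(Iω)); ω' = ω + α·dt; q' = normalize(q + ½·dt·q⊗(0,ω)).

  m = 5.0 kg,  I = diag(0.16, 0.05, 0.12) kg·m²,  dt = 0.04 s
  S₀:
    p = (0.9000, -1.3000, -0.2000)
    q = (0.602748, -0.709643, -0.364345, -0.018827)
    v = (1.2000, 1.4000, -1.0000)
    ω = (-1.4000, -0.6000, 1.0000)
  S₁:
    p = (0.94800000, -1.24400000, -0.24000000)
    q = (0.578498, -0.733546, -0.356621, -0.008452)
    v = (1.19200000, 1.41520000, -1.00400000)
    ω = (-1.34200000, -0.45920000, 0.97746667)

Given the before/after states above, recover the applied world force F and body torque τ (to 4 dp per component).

F = (-1.0000, 1.9000, -0.5000)
τ = (0.1900, 0.1200, -0.1600)

velocity change Δv = (-0.00800000, 0.01520000, -0.00400000)
applied force F = (-1.0000, 1.9000, -0.5000)
rate change Δω = (0.05800000, 0.14080000, -0.02253333)
precession coupling = (-0.0420, -0.0560, -0.0924)
applied torque τ = (0.1900, 0.1200, -0.1600)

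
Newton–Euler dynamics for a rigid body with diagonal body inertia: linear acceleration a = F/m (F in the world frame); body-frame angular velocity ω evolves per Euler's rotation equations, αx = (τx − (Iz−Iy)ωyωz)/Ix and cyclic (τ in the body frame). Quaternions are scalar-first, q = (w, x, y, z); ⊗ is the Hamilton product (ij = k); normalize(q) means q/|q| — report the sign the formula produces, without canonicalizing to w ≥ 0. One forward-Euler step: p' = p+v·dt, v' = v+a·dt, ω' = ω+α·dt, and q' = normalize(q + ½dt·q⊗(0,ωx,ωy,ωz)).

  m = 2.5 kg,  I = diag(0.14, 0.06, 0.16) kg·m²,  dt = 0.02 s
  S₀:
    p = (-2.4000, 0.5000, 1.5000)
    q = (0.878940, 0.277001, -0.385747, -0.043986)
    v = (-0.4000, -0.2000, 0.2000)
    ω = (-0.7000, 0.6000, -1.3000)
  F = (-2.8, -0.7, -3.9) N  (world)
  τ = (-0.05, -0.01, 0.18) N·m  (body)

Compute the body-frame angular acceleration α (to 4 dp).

α = (0.2000, 0.1367, 0.9150)

gyro term ω×Iω = (-0.0780, -0.0182, 0.0336)
angular accel α = (0.2000, 0.1367, 0.9150)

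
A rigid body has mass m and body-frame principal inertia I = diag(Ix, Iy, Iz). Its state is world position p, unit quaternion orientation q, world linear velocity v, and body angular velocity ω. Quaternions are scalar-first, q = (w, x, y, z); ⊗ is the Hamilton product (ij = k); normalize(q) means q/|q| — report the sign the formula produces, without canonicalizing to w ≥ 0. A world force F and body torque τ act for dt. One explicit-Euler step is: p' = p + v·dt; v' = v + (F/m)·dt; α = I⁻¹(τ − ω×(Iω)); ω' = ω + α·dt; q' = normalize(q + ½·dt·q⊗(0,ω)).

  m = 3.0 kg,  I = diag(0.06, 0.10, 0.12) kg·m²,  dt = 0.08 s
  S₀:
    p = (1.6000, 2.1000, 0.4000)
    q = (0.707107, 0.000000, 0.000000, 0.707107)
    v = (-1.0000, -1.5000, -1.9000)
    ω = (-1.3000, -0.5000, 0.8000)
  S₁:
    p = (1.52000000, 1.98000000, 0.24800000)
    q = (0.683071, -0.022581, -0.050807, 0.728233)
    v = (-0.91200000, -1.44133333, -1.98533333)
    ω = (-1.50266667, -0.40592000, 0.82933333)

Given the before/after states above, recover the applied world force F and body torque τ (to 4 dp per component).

F = (3.3000, 2.2000, -3.2000)
τ = (-0.1600, 0.1800, 0.0700)

v₁ − v₀ = (0.08800000, 0.05866667, -0.08533333)
F = m·Δv/dt = (3.3000, 2.2000, -3.2000)
ω₁ − ω₀ = (-0.20266667, 0.09408000, 0.02933333)
precession coupling = (-0.0080, 0.0624, 0.0260)
applied torque τ = (-0.1600, 0.1800, 0.0700)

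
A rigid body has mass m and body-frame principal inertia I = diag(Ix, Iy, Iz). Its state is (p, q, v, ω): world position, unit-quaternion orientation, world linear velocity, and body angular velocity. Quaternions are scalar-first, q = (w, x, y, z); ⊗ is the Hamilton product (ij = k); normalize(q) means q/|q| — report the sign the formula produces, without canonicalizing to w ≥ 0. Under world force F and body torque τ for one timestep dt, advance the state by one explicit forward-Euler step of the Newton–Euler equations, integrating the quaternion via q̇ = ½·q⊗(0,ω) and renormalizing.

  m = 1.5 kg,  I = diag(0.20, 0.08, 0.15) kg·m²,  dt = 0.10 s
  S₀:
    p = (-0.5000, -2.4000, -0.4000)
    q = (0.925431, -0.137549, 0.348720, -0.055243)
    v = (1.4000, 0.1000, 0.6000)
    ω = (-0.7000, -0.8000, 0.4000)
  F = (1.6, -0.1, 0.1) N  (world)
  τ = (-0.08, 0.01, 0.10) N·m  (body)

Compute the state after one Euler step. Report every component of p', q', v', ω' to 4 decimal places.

angular accel α = (-0.2880, 0.3000, 1.1147)
new body rate ω' = (-0.7288, -0.7700, 0.5115)
2q̇ = q⊗(0,ω) = (0.2047889, -0.5525081, -0.6466551, 0.7243156)
q' = normalize(q + ½dt·q⊗(0,ω)) = (0.9342, -0.1649, 0.3159, -0.0190)
new position p' = (-0.3600, -2.3900, -0.3400)
v + (F/m)dt = (1.5067, 0.0933, 0.6067)

p' = (-0.3600, -2.3900, -0.3400)
q' = (0.9342, -0.1649, 0.3159, -0.0190)
v' = (1.5067, 0.0933, 0.6067)
ω' = (-0.7288, -0.7700, 0.5115)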